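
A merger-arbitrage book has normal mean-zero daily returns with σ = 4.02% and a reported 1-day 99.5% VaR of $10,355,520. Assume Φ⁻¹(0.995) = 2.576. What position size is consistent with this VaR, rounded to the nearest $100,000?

VaR as a fraction of value: z·σ = 2.576 × 4.02% = 10.3555%.
Position = $10,355,520 / 0.103555 = $100,000,000.

$100,000,000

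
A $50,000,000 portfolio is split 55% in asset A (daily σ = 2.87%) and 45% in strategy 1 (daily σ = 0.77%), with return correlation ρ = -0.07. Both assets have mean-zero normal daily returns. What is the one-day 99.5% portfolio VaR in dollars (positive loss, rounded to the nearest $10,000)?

σ_p² = 0.55²·2.87² + 0.45²·0.77² + 2·-0.07·0.55·0.45·2.87·0.77 = 2.5352 (%²).
σ_p = √2.5352 = 1.592%.
At 99.5%, z = 2.576.
VaR = 2.576 × 1.592% = 4.101%; on $50,000,000 that is $2,050,500.

$2,050,000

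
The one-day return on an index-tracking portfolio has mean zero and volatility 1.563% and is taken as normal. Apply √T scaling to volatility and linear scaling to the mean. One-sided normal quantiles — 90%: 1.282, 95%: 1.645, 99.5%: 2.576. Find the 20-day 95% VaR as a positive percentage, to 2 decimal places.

σ_{20d} = 1.563% × √20 = 6.990%.
VaR = 1.645 × 6.990% = 11.499%.

11.50%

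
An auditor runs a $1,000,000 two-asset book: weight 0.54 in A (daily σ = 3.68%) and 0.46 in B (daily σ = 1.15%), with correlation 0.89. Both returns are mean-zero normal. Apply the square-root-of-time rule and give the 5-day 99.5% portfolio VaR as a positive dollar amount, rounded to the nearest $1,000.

$142,000

σ_p = √(0.54²·3.68² + 0.46²·1.15² + 2·0.89·0.54·0.46·3.68·1.15) = 2.470%.
σ_{5d} = 2.470% × √5 = 5.523%.
z(99.5%) = 2.576.
VaR = 2.576 × 5.523% = 14.227%; on $1,000,000 that is $142,270.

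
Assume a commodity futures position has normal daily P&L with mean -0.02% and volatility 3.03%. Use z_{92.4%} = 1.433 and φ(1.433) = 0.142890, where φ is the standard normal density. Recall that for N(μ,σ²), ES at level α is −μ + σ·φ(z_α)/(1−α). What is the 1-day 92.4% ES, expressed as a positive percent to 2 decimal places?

Tail multiplier: φ(z)/(1−α) = 0.142890 / 0.076 = 1.880.
ES = −(-0.02%) + 3.03% × 1.880 = 5.716%.

5.72%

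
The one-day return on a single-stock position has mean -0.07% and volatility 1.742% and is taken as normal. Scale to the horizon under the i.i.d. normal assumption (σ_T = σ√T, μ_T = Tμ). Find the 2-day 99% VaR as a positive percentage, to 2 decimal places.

5.87%

At 99%, z = 2.326.
σ_{2d} = 1.742% × √2 = 2.464%; μ_{2d} = 2 × -0.07% = -0.140%.
VaR = −(-0.140%) + 2.326 × 2.464% = 5.871%.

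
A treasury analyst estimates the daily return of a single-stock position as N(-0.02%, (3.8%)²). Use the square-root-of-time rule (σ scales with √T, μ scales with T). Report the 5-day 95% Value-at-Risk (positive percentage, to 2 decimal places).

At 95%, z = 1.645.
σ_{5d} = 3.8% × √5 = 8.497%; μ_{5d} = 5 × -0.02% = -0.100%.
VaR = −(-0.100%) + 1.645 × 8.497% = 14.078%.

14.08%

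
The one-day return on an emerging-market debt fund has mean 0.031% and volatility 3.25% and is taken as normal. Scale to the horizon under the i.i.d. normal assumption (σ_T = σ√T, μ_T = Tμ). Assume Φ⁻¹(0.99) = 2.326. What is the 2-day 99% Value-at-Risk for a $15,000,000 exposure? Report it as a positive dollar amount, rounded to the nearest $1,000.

σ_{2d} = 3.25% × √2 = 4.596%; μ_{2d} = 2 × 0.031% = 0.062%.
VaR = −(0.062%) + 2.326 × 4.596% = 10.628%.
On $15,000,000: 0.10628 × $15,000,000 = $1,594,200.

$1,594,000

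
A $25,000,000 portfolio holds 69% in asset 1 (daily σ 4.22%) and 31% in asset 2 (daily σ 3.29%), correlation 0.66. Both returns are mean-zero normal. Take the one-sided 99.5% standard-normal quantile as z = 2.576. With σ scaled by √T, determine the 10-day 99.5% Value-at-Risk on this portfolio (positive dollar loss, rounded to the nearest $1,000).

σ_p = √(0.69²·4.22² + 0.31²·3.29² + 2·0.66·0.69·0.31·4.22·3.29) = 3.666%.
σ_{10d} = 3.666% × √10 = 11.593%.
VaR = 2.576 × 11.593% = 29.864%; on $25,000,000 that is $7,466,000.

$7,466,000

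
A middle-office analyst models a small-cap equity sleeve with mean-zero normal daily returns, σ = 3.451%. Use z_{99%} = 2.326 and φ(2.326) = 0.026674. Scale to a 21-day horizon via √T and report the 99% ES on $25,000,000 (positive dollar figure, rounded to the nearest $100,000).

$10,500,000

σ_{21d} = 3.451% × √21 = 15.814%.
ES multiplier = φ(z)/(1−α) = 0.026674/0.01 = 2.667.
ES = 15.814% × 2.667 = 42.176%; on $25,000,000: $10,544,000.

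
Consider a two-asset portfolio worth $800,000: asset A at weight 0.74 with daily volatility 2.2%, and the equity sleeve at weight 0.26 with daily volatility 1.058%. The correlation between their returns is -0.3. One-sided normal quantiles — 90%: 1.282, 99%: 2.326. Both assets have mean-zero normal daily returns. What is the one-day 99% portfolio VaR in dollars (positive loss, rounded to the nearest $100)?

$29,200

σ_p² = 0.74²·2.2² + 0.26²·1.058² + 2·-0.3·0.74·0.26·2.2·1.058 = 2.4574 (%²).
σ_p = √2.4574 = 1.568%.
VaR = 2.326 × 1.568% = 3.647%; on $800,000 that is $29,176.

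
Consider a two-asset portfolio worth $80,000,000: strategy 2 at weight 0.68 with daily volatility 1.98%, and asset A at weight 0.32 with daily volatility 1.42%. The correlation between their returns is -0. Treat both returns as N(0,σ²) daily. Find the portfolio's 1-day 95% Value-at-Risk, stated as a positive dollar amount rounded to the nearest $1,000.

$1,870,000

σ_p² = 0.68²·1.98² + 0.32²·1.42² + 2·-0·0.68·0.32·1.98·1.42 = 2.0193 (%²).
σ_p = √2.0193 = 1.421%.
At 95%, z = 1.645.
VaR = 1.645 × 1.421% = 2.338%; on $80,000,000 that is $1,870,400.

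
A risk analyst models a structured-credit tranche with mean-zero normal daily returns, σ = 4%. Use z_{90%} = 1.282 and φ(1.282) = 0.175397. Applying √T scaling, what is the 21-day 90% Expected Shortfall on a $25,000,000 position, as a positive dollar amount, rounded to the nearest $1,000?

$8,038,000

σ_{21d} = 4% × √21 = 18.330%.
ES multiplier = φ(z)/(1−α) = 0.175397/0.1 = 1.754.
ES = 18.330% × 1.754 = 32.151%; on $25,000,000: $8,037,750.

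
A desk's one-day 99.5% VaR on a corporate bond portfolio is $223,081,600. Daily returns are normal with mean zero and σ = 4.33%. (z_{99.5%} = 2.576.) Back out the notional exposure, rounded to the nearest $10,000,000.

VaR as a fraction of value: z·σ = 2.576 × 4.33% = 11.1541%.
Position = $223,081,600 / 0.111541 = $2,000,000,000.

$2,000,000,000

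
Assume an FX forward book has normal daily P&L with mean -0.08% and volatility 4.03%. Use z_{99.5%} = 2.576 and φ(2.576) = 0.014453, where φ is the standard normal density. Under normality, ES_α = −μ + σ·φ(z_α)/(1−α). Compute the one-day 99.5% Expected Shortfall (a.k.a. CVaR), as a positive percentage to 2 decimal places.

Tail multiplier: φ(z)/(1−α) = 0.014453 / 0.005 = 2.891.
ES = −(-0.08%) + 4.03% × 2.891 = 11.731%.

11.73%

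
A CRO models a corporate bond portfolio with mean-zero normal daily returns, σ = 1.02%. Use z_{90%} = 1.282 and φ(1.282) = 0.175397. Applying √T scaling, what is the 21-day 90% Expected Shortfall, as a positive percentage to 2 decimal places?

8.20%

σ_{21d} = 1.02% × √21 = 4.674%.
ES multiplier = φ(z)/(1−α) = 0.175397/0.1 = 1.754.
ES = 4.674% × 1.754 = 8.198%.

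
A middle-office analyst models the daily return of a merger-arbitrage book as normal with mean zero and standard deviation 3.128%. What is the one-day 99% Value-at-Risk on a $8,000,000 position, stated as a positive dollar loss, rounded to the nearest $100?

At 99% one-sided, z = 2.326.
VaR = z·σ = 2.326 × 3.128% = 7.276%.
On $8,000,000: 0.07276 × $8,000,000 = $582,080.

$582,100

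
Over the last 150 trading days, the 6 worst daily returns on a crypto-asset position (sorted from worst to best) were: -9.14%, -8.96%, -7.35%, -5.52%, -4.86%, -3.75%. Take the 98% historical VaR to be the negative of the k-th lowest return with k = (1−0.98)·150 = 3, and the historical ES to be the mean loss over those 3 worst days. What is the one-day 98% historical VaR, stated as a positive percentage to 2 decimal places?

7.35%

k = 3; the 3rd lowest return is -7.35%, so VaR = 7.35%.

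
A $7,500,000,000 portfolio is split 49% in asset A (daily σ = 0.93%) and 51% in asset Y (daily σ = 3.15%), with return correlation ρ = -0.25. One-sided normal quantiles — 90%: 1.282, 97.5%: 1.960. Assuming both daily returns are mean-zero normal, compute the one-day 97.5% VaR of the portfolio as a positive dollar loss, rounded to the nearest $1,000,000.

σ_p² = 0.49²·0.93² + 0.51²·3.15² + 2·-0.25·0.49·0.51·0.93·3.15 = 2.4225 (%²).
σ_p = √2.4225 = 1.556%.
VaR = 1.960 × 1.556% = 3.050%; on $7,500,000,000 that is $228,750,000.

$229,000,000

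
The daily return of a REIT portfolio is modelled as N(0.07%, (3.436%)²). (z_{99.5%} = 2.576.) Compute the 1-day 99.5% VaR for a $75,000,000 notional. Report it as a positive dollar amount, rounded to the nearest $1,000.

$6,586,000

VaR = −μ + z·σ = −(0.07%) + 2.576 × 3.436% = 8.781%.
On $75,000,000: 0.08781 × $75,000,000 = $6,585,750.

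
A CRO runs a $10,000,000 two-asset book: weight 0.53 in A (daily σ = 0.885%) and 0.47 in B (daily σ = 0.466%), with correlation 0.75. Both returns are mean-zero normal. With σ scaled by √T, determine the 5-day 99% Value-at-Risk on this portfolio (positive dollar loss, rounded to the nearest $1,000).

$338,000

σ_p = √(0.53²·0.885² + 0.47²·0.466² + 2·0.75·0.53·0.47·0.885·0.466) = 0.650%.
σ_{5d} = 0.650% × √5 = 1.453%.
z(99%) = 2.326.
VaR = 2.326 × 1.453% = 3.380%; on $10,000,000 that is $338,000.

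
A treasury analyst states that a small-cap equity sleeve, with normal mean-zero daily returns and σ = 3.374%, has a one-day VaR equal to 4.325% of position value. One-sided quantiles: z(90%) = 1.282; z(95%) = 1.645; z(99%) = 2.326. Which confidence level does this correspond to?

Implied z = VaR/σ = 4.325 / 3.374 = 1.282.
This matches z(90%) = 1.282.

90%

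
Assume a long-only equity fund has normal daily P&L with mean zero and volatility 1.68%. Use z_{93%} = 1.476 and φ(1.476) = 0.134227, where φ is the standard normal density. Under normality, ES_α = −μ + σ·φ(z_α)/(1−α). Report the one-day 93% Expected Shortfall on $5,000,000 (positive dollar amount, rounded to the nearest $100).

$161,100

Tail multiplier: φ(z)/(1−α) = 0.134227 / 0.07 = 1.918.
ES = 1.68% × 1.918 = 3.222%.
On $5,000,000: 0.03222 × $5,000,000 = $161,100.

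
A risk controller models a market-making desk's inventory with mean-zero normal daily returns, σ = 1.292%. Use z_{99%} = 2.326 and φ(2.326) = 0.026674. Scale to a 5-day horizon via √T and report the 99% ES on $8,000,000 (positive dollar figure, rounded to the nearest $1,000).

$616,000

σ_{5d} = 1.292% × √5 = 2.889%.
ES multiplier = φ(z)/(1−α) = 0.026674/0.01 = 2.667.
ES = 2.889% × 2.667 = 7.705%; on $8,000,000: $616,400.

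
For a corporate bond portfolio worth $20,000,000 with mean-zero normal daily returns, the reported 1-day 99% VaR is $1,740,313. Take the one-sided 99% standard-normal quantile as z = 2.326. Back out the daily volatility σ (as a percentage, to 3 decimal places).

3.741%

VaR as a fraction: $1,740,313 / $20,000,000 = 8.702%.
σ = VaR / z = 8.702% / 2.326 = 3.741%.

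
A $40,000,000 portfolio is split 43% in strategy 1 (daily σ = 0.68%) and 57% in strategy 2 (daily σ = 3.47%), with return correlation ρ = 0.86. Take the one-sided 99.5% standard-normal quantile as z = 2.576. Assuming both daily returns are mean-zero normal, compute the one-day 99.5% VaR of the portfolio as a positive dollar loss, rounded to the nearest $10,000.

$2,300,000

σ_p² = 0.43²·0.68² + 0.57²·3.47² + 2·0.86·0.43·0.57·0.68·3.47 = 4.9923 (%²).
σ_p = √4.9923 = 2.234%.
VaR = 2.576 × 2.234% = 5.755%; on $40,000,000 that is $2,302,000.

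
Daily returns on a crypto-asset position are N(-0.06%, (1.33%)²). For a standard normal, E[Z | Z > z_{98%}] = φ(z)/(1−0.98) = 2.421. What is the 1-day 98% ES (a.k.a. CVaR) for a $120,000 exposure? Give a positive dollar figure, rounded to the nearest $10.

ES = −(-0.06%) + 1.33% × 2.421 = 3.280%.
On $120,000: 0.03280 × $120,000 = $3,936.

$3,940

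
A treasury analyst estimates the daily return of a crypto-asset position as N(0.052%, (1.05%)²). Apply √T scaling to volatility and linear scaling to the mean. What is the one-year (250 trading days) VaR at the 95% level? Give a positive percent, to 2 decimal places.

14.31%

At 95%, z = 1.645.
σ_{250d} = 1.05% × √250 = 16.602%; μ_{250d} = 250 × 0.052% = 13.000%.
VaR = −(13.000%) + 1.645 × 16.602% = 14.310%.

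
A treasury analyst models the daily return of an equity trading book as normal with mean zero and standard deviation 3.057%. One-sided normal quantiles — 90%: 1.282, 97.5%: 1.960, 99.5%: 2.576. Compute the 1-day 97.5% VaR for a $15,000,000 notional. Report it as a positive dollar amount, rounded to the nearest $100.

$898,800

VaR = z·σ = 1.960 × 3.057% = 5.992%.
On $15,000,000: 0.05992 × $15,000,000 = $898,800.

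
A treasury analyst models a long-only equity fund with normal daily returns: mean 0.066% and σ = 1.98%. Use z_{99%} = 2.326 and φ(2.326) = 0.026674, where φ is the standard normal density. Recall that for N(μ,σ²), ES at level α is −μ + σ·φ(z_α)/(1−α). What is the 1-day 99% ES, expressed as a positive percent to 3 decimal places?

5.215%

Tail multiplier: φ(z)/(1−α) = 0.026674 / 0.01 = 2.667.
ES = −(0.066%) + 1.98% × 2.667 = 5.215%.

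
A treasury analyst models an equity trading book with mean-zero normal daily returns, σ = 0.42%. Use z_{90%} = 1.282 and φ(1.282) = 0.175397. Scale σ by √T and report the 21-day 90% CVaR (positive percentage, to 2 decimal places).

σ_{21d} = 0.42% × √21 = 1.925%.
ES multiplier = φ(z)/(1−α) = 0.175397/0.1 = 1.754.
ES = 1.925% × 1.754 = 3.376%.

3.38%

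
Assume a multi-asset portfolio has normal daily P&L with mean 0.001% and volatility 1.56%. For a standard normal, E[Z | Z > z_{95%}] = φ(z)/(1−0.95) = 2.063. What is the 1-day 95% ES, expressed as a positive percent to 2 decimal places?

3.22%

ES = −(0.001%) + 1.56% × 2.063 = 3.217%.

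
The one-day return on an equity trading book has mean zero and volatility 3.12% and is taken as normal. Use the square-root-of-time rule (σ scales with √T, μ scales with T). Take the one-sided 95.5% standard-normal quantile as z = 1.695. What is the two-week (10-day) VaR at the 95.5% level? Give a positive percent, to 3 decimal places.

σ_{10d} = 3.12% × √10 = 9.866%.
VaR = 1.695 × 9.866% = 16.723%.

16.723%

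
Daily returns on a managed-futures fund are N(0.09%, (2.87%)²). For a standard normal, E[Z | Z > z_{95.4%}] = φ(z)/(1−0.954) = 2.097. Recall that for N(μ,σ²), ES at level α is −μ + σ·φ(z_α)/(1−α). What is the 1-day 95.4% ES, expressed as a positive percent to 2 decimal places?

5.93%

ES = −(0.09%) + 2.87% × 2.097 = 5.928%.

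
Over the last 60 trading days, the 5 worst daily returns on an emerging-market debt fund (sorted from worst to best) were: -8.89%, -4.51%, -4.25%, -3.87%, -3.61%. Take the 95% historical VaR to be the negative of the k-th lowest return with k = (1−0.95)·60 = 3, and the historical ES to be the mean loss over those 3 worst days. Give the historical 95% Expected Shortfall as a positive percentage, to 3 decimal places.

5.883%

The 3 worst returns sum to -17.65%.
ES = −(-17.65%) / 3 = 5.8833…% ≈ 5.883%.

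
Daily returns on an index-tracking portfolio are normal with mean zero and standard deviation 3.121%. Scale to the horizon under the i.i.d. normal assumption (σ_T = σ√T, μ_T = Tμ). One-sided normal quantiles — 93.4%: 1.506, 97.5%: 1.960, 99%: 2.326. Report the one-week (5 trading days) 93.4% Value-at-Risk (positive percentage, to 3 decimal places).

σ_{5d} = 3.121% × √5 = 6.979%.
VaR = 1.506 × 6.979% = 10.510%.

10.510%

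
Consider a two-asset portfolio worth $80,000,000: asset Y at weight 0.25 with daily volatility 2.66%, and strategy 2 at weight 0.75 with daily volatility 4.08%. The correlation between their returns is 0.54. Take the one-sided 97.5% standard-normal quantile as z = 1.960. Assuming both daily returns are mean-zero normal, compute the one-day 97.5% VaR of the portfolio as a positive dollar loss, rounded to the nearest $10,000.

$5,430,000

σ_p² = 0.25²·2.66² + 0.75²·4.08² + 2·0.54·0.25·0.75·2.66·4.08 = 12.0035 (%²).
σ_p = √12.0035 = 3.465%.
VaR = 1.960 × 3.465% = 6.791%; on $80,000,000 that is $5,432,800.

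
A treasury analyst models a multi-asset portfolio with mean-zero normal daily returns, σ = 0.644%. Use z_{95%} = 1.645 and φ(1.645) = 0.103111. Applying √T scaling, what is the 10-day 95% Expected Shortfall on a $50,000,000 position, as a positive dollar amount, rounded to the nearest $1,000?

$2,100,000

σ_{10d} = 0.644% × √10 = 2.037%.
ES multiplier = φ(z)/(1−α) = 0.103111/0.05 = 2.062.
ES = 2.037% × 2.062 = 4.200%; on $50,000,000: $2,100,000.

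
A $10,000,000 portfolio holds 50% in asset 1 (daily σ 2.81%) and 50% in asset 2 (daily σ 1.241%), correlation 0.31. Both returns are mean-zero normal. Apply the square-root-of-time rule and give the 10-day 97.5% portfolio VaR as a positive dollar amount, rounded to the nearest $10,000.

σ_p = √(0.5²·2.81² + 0.5²·1.241² + 2·0.31·0.5·0.5·2.81·1.241) = 1.703%.
σ_{10d} = 1.703% × √10 = 5.385%.
z(97.5%) = 1.960.
VaR = 1.960 × 5.385% = 10.555%; on $10,000,000 that is $1,055,500.

$1,060,000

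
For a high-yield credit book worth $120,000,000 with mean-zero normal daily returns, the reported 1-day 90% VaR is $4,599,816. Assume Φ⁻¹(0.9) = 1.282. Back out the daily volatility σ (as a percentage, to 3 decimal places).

VaR as a fraction: $4,599,816 / $120,000,000 = 3.833%.
σ = VaR / z = 3.833% / 1.282 = 2.990%.

2.990%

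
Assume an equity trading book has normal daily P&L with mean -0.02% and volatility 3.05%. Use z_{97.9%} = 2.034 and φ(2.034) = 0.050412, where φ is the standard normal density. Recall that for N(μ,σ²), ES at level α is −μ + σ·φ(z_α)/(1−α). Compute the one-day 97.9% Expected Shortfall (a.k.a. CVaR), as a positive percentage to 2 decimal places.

7.34%

Tail multiplier: φ(z)/(1−α) = 0.050412 / 0.021 = 2.401.
ES = −(-0.02%) + 3.05% × 2.401 = 7.343%.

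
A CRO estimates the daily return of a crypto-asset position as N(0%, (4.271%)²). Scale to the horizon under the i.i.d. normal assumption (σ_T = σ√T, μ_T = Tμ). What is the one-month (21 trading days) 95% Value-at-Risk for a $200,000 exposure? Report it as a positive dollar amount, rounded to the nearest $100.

At 95%, z = 1.645.
σ_{21d} = 4.271% × √21 = 19.572%.
VaR = 1.645 × 19.572% = 32.196%.
On $200,000: 0.32196 × $200,000 = $64,392.

$64,400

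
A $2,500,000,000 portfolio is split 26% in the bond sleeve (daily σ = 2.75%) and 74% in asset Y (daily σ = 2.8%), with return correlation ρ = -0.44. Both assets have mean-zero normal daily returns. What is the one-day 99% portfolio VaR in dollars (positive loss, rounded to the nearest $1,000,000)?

$109,000,000

σ_p² = 0.26²·2.75² + 0.74²·2.8² + 2·-0.44·0.26·0.74·2.75·2.8 = 3.5007 (%²).
σ_p = √3.5007 = 1.871%.
At 99%, z = 2.326.
VaR = 2.326 × 1.871% = 4.352%; on $2,500,000,000 that is $108,800,000.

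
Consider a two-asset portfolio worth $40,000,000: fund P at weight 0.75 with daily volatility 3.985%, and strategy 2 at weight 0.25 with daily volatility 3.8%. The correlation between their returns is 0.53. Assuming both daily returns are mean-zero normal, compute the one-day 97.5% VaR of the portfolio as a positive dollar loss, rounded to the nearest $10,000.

σ_p² = 0.75²·3.985² + 0.25²·3.8² + 2·0.53·0.75·0.25·3.985·3.8 = 12.8448 (%²).
σ_p = √12.8448 = 3.584%.
At 97.5%, z = 1.960.
VaR = 1.960 × 3.584% = 7.025%; on $40,000,000 that is $2,810,000.

$2,810,000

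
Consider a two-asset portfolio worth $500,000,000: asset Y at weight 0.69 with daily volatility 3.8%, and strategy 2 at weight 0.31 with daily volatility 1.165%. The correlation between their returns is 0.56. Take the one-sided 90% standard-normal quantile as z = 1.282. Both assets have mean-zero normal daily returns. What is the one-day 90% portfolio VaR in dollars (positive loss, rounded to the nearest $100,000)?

$18,200,000

σ_p² = 0.69²·3.8² + 0.31²·1.165² + 2·0.56·0.69·0.31·3.8·1.165 = 8.0659 (%²).
σ_p = √8.0659 = 2.840%.
VaR = 1.282 × 2.840% = 3.641%; on $500,000,000 that is $18,205,000.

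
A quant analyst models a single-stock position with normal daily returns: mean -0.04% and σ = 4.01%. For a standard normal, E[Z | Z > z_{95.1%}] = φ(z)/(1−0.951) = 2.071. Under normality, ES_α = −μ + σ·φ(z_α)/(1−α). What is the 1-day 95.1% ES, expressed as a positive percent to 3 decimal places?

ES = −(-0.04%) + 4.01% × 2.071 = 8.345%.

8.345%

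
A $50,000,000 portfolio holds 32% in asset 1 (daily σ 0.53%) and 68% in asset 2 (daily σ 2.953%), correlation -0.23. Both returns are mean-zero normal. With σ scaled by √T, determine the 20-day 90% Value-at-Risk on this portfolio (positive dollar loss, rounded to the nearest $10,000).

σ_p = √(0.32²·0.53² + 0.68²·2.953² + 2·-0.23·0.32·0.68·0.53·2.953) = 1.976%.
σ_{20d} = 1.976% × √20 = 8.837%.
z(90%) = 1.282.
VaR = 1.282 × 8.837% = 11.329%; on $50,000,000 that is $5,664,500.

$5,660,000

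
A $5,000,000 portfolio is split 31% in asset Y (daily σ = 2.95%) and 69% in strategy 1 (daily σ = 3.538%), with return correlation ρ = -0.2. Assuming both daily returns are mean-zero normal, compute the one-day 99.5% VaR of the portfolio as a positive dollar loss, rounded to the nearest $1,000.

$313,000

σ_p² = 0.31²·2.95² + 0.69²·3.538² + 2·-0.2·0.31·0.69·2.95·3.538 = 5.9029 (%²).
σ_p = √5.9029 = 2.430%.
At 99.5%, z = 2.576.
VaR = 2.576 × 2.430% = 6.260%; on $5,000,000 that is $313,000.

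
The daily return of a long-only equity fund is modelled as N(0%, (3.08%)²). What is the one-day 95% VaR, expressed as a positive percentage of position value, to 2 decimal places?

At 95% one-sided, z = 1.645.
VaR = z·σ = 1.645 × 3.08% = 5.067%.

5.07%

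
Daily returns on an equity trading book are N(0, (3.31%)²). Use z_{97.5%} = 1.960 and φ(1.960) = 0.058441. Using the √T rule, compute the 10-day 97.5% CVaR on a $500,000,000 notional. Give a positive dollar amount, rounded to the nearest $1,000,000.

σ_{10d} = 3.31% × √10 = 10.467%.
ES multiplier = φ(z)/(1−α) = 0.058441/0.025 = 2.338.
ES = 10.467% × 2.338 = 24.472%; on $500,000,000: $122,360,000.

$122,000,000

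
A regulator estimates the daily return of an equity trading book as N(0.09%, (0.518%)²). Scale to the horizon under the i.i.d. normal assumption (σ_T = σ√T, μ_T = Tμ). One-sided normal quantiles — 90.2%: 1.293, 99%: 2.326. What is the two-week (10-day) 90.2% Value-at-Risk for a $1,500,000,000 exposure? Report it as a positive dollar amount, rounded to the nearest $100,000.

$18,300,000

σ_{10d} = 0.518% × √10 = 1.638%; μ_{10d} = 10 × 0.09% = 0.900%.
VaR = −(0.900%) + 1.293 × 1.638% = 1.218%.
On $1,500,000,000: 0.01218 × $1,500,000,000 = $18,270,000.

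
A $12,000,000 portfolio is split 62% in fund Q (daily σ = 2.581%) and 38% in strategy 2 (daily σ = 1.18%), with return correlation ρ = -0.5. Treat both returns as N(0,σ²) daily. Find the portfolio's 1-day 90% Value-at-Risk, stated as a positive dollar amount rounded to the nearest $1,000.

σ_p² = 0.62²·2.581² + 0.38²·1.18² + 2·-0.5·0.62·0.38·2.581·1.18 = 2.0442 (%²).
σ_p = √2.0442 = 1.430%.
At 90%, z = 1.282.
VaR = 1.282 × 1.430% = 1.833%; on $12,000,000 that is $219,960.

$220,000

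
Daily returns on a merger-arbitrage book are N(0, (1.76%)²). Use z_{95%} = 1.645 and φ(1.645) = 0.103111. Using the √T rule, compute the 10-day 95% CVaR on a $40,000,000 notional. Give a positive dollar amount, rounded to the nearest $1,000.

σ_{10d} = 1.76% × √10 = 5.566%.
ES multiplier = φ(z)/(1−α) = 0.103111/0.05 = 2.062.
ES = 5.566% × 2.062 = 11.477%; on $40,000,000: $4,590,800.

$4,591,000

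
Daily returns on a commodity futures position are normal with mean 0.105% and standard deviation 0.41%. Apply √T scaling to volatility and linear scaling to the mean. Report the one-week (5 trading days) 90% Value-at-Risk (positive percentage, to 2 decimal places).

At 90%, z = 1.282.
σ_{5d} = 0.41% × √5 = 0.917%; μ_{5d} = 5 × 0.105% = 0.525%.
VaR = −(0.525%) + 1.282 × 0.917% = 0.651%.

0.65%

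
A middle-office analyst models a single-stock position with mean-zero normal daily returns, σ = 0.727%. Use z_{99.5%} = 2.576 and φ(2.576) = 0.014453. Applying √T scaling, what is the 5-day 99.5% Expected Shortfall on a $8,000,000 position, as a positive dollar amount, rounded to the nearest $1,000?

σ_{5d} = 0.727% × √5 = 1.626%.
ES multiplier = φ(z)/(1−α) = 0.014453/0.005 = 2.891.
ES = 1.626% × 2.891 = 4.701%; on $8,000,000: $376,080.

$376,000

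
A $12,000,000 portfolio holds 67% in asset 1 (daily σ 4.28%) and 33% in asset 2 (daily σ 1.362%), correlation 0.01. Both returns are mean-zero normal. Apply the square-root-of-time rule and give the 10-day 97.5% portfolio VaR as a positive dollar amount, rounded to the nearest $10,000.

$2,160,000

σ_p = √(0.67²·4.28² + 0.33²·1.362² + 2·0.01·0.67·0.33·4.28·1.362) = 2.907%.
σ_{10d} = 2.907% × √10 = 9.193%.
z(97.5%) = 1.960.
VaR = 1.960 × 9.193% = 18.018%; on $12,000,000 that is $2,162,160.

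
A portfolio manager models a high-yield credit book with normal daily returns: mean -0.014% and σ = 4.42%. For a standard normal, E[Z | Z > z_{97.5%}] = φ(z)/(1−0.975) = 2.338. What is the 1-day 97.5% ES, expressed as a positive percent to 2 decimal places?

10.35%

ES = −(-0.014%) + 4.42% × 2.338 = 10.348%.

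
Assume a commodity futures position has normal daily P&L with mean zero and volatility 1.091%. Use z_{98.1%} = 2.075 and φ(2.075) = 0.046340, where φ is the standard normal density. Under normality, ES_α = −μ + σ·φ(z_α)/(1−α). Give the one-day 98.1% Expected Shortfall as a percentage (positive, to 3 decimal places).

2.661%

Tail multiplier: φ(z)/(1−α) = 0.046340 / 0.019 = 2.439.
ES = 1.091% × 2.439 = 2.661%.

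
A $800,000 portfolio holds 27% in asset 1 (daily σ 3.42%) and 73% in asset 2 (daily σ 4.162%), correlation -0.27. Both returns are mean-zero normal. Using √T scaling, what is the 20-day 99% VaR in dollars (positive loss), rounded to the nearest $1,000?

σ_p = √(0.27²·3.42² + 0.73²·4.162² + 2·-0.27·0.27·0.73·3.42·4.162) = 2.927%.
σ_{20d} = 2.927% × √20 = 13.090%.
z(99%) = 2.326.
VaR = 2.326 × 13.090% = 30.447%; on $800,000 that is $243,576.

$244,000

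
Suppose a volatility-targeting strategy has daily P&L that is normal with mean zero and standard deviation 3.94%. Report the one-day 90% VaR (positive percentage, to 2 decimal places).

At 90% one-sided, z = 1.282.
VaR = z·σ = 1.282 × 3.94% = 5.051%.

5.05%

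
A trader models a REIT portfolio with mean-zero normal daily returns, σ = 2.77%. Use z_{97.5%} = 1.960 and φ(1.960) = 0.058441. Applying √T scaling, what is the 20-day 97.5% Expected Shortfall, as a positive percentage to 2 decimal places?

σ_{20d} = 2.77% × √20 = 12.388%.
ES multiplier = φ(z)/(1−α) = 0.058441/0.025 = 2.338.
ES = 12.388% × 2.338 = 28.963%.

28.96%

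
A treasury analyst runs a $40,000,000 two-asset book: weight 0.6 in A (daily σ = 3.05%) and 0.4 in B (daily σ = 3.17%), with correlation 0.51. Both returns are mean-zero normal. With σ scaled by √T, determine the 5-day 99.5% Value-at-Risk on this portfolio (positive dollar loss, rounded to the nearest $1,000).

$6,235,000

σ_p = √(0.6²·3.05² + 0.4²·3.17² + 2·0.51·0.6·0.4·3.05·3.17) = 2.706%.
σ_{5d} = 2.706% × √5 = 6.051%.
z(99.5%) = 2.576.
VaR = 2.576 × 6.051% = 15.587%; on $40,000,000 that is $6,234,800.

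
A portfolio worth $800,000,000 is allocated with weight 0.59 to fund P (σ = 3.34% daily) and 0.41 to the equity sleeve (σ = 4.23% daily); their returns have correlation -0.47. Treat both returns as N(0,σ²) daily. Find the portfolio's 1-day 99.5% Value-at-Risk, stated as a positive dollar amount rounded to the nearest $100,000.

σ_p² = 0.59²·3.34² + 0.41²·4.23² + 2·-0.47·0.59·0.41·3.34·4.23 = 3.6785 (%²).
σ_p = √3.6785 = 1.918%.
At 99.5%, z = 2.576.
VaR = 2.576 × 1.918% = 4.941%; on $800,000,000 that is $39,528,000.

$39,500,000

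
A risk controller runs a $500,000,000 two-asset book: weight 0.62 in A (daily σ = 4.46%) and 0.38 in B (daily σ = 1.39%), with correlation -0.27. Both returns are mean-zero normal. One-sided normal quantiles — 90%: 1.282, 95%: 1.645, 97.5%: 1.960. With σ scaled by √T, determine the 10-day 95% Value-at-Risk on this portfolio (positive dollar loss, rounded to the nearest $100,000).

$69,500,000

σ_p = √(0.62²·4.46² + 0.38²·1.39² + 2·-0.27·0.62·0.38·4.46·1.39) = 2.671%.
σ_{10d} = 2.671% × √10 = 8.446%.
VaR = 1.645 × 8.446% = 13.894%; on $500,000,000 that is $69,470,000.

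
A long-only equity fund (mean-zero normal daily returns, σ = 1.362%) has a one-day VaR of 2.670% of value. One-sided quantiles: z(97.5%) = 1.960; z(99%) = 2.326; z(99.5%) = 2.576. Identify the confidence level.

97.5%

Implied z = VaR/σ = 2.670 / 1.362 = 1.960.
This matches z(97.5%) = 1.960.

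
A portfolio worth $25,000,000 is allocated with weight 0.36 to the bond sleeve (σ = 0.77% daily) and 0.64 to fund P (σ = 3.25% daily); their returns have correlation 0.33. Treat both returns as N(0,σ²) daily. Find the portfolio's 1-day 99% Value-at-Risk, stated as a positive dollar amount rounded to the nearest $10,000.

$1,270,000

σ_p² = 0.36²·0.77² + 0.64²·3.25² + 2·0.33·0.36·0.64·0.77·3.25 = 4.7838 (%²).
σ_p = √4.7838 = 2.187%.
At 99%, z = 2.326.
VaR = 2.326 × 2.187% = 5.087%; on $25,000,000 that is $1,271,750.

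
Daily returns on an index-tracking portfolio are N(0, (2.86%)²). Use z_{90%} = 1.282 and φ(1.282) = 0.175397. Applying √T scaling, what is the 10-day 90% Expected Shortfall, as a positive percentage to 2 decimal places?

σ_{10d} = 2.86% × √10 = 9.044%.
ES multiplier = φ(z)/(1−α) = 0.175397/0.1 = 1.754.
ES = 9.044% × 1.754 = 15.863%.

15.86%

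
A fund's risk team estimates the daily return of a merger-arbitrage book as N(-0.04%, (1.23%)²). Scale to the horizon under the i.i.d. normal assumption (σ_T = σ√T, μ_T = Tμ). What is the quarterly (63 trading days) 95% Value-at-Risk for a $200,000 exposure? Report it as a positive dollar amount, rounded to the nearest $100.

At 95%, z = 1.645.
σ_{63d} = 1.23% × √63 = 9.763%; μ_{63d} = 63 × -0.04% = -2.520%.
VaR = −(-2.520%) + 1.645 × 9.763% = 18.580%.
On $200,000: 0.18580 × $200,000 = $37,160.

$37,200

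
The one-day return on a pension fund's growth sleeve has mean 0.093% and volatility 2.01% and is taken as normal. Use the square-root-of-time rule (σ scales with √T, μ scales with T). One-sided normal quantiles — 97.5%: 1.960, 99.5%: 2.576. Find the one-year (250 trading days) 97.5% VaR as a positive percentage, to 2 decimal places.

σ_{250d} = 2.01% × √250 = 31.781%; μ_{250d} = 250 × 0.093% = 23.250%.
VaR = −(23.250%) + 1.960 × 31.781% = 39.041%.

39.04%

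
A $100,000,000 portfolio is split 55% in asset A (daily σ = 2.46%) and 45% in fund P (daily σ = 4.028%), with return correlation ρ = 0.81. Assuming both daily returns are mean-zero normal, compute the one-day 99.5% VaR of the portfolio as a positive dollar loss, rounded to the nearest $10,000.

$7,770,000

σ_p² = 0.55²·2.46² + 0.45²·4.028² + 2·0.81·0.55·0.45·2.46·4.028 = 9.0891 (%²).
σ_p = √9.0891 = 3.015%.
At 99.5%, z = 2.576.
VaR = 2.576 × 3.015% = 7.767%; on $100,000,000 that is $7,767,000.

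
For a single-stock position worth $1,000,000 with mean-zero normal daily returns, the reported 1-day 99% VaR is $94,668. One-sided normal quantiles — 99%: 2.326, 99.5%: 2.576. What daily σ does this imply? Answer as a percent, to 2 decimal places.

4.07%

VaR as a fraction: $94,668 / $1,000,000 = 9.467%.
σ = VaR / z = 9.467% / 2.326 = 4.070%.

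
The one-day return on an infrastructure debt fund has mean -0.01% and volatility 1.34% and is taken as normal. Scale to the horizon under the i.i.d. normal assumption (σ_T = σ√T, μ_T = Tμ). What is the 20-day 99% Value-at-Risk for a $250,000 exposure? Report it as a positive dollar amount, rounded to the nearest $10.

At 99%, z = 2.326.
σ_{20d} = 1.34% × √20 = 5.993%; μ_{20d} = 20 × -0.01% = -0.200%.
VaR = −(-0.200%) + 2.326 × 5.993% = 14.140%.
On $250,000: 0.14140 × $250,000 = $35,350.

$35,350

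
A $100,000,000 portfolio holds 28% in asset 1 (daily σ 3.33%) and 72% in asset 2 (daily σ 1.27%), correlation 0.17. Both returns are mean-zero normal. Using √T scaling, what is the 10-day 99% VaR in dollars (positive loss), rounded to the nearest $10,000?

$10,390,000

σ_p = √(0.28²·3.33² + 0.72²·1.27² + 2·0.17·0.28·0.72·3.33·1.27) = 1.413%.
σ_{10d} = 1.413% × √10 = 4.468%.
z(99%) = 2.326.
VaR = 2.326 × 4.468% = 10.393%; on $100,000,000 that is $10,393,000.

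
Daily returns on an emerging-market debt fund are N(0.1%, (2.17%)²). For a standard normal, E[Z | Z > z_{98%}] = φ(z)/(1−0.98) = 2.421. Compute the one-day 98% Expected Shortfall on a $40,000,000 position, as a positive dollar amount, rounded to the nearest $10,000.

ES = −(0.1%) + 2.17% × 2.421 = 5.154%.
On $40,000,000: 0.05154 × $40,000,000 = $2,061,600.

$2,060,000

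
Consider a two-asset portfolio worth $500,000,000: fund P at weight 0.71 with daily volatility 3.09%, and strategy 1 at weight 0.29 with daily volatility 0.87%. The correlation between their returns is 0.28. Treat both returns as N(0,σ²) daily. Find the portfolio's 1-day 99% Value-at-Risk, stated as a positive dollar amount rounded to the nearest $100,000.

σ_p² = 0.71²·3.09² + 0.29²·0.87² + 2·0.28·0.71·0.29·3.09·0.87 = 5.1868 (%²).
σ_p = √5.1868 = 2.277%.
At 99%, z = 2.326.
VaR = 2.326 × 2.277% = 5.296%; on $500,000,000 that is $26,480,000.

$26,500,000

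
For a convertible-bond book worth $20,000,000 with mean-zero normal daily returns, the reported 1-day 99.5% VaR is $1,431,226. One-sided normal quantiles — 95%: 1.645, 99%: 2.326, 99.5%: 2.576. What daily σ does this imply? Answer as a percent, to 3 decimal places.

VaR as a fraction: $1,431,226 / $20,000,000 = 7.156%.
σ = VaR / z = 7.156% / 2.576 = 2.778%.

2.778%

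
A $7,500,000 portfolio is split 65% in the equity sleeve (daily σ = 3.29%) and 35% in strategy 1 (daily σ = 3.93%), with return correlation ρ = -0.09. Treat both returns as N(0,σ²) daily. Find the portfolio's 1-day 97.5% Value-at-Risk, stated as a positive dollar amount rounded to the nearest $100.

σ_p² = 0.65²·3.29² + 0.35²·3.93² + 2·-0.09·0.65·0.35·3.29·3.93 = 5.9357 (%²).
σ_p = √5.9357 = 2.436%.
At 97.5%, z = 1.960.
VaR = 1.960 × 2.436% = 4.775%; on $7,500,000 that is $358,125.

$358,100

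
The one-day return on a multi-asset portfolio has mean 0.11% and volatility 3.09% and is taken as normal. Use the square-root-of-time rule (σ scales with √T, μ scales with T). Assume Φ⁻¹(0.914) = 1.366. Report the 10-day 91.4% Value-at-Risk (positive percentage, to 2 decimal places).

σ_{10d} = 3.09% × √10 = 9.771%; μ_{10d} = 10 × 0.11% = 1.100%.
VaR = −(1.100%) + 1.366 × 9.771% = 12.247%.

12.25%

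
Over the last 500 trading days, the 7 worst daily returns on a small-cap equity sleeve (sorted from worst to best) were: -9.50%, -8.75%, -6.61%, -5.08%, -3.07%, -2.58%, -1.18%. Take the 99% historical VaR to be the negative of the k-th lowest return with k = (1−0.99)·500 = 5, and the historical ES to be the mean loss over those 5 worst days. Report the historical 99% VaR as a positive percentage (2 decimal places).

k = 5; the 5th lowest return is -3.07%, so VaR = 3.07%.

3.07%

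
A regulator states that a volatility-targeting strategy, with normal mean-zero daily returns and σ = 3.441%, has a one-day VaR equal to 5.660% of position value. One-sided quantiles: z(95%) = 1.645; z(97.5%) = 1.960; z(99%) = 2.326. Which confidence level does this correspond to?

Implied z = VaR/σ = 5.660 / 3.441 = 1.645.
This matches z(95%) = 1.645.

95%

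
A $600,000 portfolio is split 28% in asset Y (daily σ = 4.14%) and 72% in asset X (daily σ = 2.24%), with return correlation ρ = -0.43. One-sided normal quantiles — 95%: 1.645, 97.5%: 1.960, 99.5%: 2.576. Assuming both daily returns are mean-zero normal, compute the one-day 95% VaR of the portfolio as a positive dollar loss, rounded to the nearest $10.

σ_p² = 0.28²·4.14² + 0.72²·2.24² + 2·-0.43·0.28·0.72·4.14·2.24 = 2.3370 (%²).
σ_p = √2.3370 = 1.529%.
VaR = 1.645 × 1.529% = 2.515%; on $600,000 that is $15,090.

$15,090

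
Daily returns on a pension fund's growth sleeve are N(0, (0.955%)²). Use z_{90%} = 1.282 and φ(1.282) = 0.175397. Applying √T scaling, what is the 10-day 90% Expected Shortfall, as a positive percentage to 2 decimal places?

σ_{10d} = 0.955% × √10 = 3.020%.
ES multiplier = φ(z)/(1−α) = 0.175397/0.1 = 1.754.
ES = 3.020% × 1.754 = 5.297%.

5.30%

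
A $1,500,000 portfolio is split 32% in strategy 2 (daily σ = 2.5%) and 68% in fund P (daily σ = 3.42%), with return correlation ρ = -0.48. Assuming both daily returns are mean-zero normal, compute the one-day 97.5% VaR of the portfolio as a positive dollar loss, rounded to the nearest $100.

σ_p² = 0.32²·2.5² + 0.68²·3.42² + 2·-0.48·0.32·0.68·2.5·3.42 = 4.2624 (%²).
σ_p = √4.2624 = 2.065%.
At 97.5%, z = 1.960.
VaR = 1.960 × 2.065% = 4.047%; on $1,500,000 that is $60,705.

$60,700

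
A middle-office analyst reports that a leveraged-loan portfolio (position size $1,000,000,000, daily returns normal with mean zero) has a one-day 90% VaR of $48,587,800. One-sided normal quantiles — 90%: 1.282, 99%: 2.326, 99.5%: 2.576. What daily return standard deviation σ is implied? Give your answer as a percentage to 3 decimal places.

VaR as a fraction: $48,587,800 / $1,000,000,000 = 4.859%.
σ = VaR / z = 4.859% / 1.282 = 3.790%.

3.790%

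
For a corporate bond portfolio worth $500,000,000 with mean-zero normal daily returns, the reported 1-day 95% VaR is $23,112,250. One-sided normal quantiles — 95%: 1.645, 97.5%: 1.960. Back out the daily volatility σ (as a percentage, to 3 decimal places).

2.810%

VaR as a fraction: $23,112,250 / $500,000,000 = 4.622%.
σ = VaR / z = 4.622% / 1.645 = 2.810%.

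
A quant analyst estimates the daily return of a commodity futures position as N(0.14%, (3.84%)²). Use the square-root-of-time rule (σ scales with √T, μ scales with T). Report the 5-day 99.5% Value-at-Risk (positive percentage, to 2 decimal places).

At 99.5%, z = 2.576.
σ_{5d} = 3.84% × √5 = 8.587%; μ_{5d} = 5 × 0.14% = 0.700%.
VaR = −(0.700%) + 2.576 × 8.587% = 21.420%.

21.42%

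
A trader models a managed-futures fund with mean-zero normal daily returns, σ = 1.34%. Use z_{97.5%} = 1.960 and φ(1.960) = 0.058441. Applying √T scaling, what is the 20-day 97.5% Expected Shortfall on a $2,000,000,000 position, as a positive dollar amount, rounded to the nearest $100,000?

σ_{20d} = 1.34% × √20 = 5.993%.
ES multiplier = φ(z)/(1−α) = 0.058441/0.025 = 2.338.
ES = 5.993% × 2.338 = 14.012%; on $2,000,000,000: $280,240,000.

$280,200,000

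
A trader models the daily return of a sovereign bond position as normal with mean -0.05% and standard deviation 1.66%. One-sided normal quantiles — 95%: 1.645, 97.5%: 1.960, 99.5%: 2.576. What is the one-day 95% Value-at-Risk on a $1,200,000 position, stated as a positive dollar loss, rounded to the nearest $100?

$33,400

VaR = −μ + z·σ = −(-0.05%) + 1.645 × 1.66% = 2.781%.
On $1,200,000: 0.02781 × $1,200,000 = $33,372.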